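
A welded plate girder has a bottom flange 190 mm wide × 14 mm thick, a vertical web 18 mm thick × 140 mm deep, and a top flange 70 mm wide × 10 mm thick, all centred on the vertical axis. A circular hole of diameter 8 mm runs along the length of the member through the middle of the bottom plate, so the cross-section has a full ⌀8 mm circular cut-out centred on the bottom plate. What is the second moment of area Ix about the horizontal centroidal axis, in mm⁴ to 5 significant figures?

Ix ≈ 1.9796 × 10⁷ mm⁴

Treat the section as a set of non-overlapping primitives; coordinates are from the bounding-box lower-left.
Bottom plate: 190 × 14, A = 2 660 mm², y = 7 mm, Ī = 43446.67 mm⁴.
Web plate: 18 × 140, A = 2 520 mm², y = 84 mm, Ī = 4 116 000 mm⁴.
Top plate: 70 × 10, A = 700 mm², y = 159 mm, Ī = 5833.333 mm⁴.
Hole (subtracted): ⌀8, A = 50.26548 mm², y = 7 mm, Ī = 201.0619 mm⁴.
Centroid: ȳ = ΣA·y / ΣA = 58.53579 mm.
Transfer each piece to the horizontal centroidal axis using Ī + A·d² with d = y − 58.53579:
  bottom plate: d = -51.53579 mm → contributes +7 108 242 mm⁴
  web plate: d = 25.46421 mm → contributes +5 750 033 mm⁴
  top plate: d = 100.4642 mm → contributes +7 070 973 mm⁴
  hole: d = -51.53579 mm → contributes −133703.1 mm⁴
Total I = 19 795 545 mm⁴.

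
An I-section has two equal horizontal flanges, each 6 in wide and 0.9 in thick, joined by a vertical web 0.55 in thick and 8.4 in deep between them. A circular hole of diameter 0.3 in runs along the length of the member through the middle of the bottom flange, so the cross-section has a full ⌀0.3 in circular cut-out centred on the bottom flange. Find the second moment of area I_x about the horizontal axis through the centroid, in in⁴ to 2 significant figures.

Split into non-overlapping primitives; take the origin at the lower-left of the bounding box.
Bottom flange: 6 × 0.9, A = 5.4 in², y = 0.45 in, Ī = 0.3645 in⁴.
Web: 0.55 × 8.4, A = 4.62 in², y = 5.1 in, Ī = 27.17 in⁴.
Top flange: 6 × 0.9, A = 5.4 in², y = 9.75 in, Ī = 0.3645 in⁴.
Hole (subtracted): ⌀0.3, A = 0.07069 in², y = 0.45 in, Ī = 0.0003976 in⁴.
Centroid: ȳ = ΣA·y / ΣA = 5.121 in.
Transfer each piece to the horizontal axis through the centroid using Ī + A·d² with d = y − 5.121:
  bottom flange: d = -4.671 in → contributes +118.2 in⁴
  web: d = -0.02141 in → contributes +27.17 in⁴
  top flange: d = 4.629 in → contributes +116.1 in⁴
  hole: d = -4.671 in → contributes −1.543 in⁴
Total I = 259.9 in⁴.

I_x ≈ 260 in⁴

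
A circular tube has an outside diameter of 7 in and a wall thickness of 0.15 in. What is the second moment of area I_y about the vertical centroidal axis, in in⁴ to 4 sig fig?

I_y ≈ 18.94 in⁴

Split into non-overlapping primitives; take the origin at the lower-left of the bounding box.
Outer circle: ⌀7, A = 38.4845 in², x = 3.5 in, Ī = 117.859 in⁴.
Bore (subtracted): ⌀6.7, A = 35.2565 in², x = 3.5 in, Ī = 98.9166 in⁴.
By symmetry the centroid is at mid-width, x̄ = 3.5 in.
All pieces are centred on the vertical centroidal axis, so I = ΣĪ (holes subtracted) = 18.9422 in⁴.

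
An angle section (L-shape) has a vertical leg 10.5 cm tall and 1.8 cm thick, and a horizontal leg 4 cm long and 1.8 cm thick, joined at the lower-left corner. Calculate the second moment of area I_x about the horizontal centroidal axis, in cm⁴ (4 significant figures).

I_x ≈ 236.7 cm⁴

Decompose the section into non-overlapping parts with the origin at the bottom-left of its bounding rectangle.
Vertical leg: 1.8 × 10.5, A = 18.9 cm², y = 5.25 cm, Ī = 173.644 cm⁴.
Horizontal leg (remainder): 2.2 × 1.8, A = 3.96 cm², y = 0.9 cm, Ī = 1.0692 cm⁴.
Centroid: ȳ = ΣA·y / ΣA = 4.49646 cm.
Transfer each piece to the horizontal centroidal axis using Ī + A·d² with d = y − 4.49646:
  vertical leg: d = 0.753543 cm → contributes +184.376 cm⁴
  horizontal leg (remainder): d = -3.59646 cm → contributes +52.2898 cm⁴
Total I = 236.666 cm⁴.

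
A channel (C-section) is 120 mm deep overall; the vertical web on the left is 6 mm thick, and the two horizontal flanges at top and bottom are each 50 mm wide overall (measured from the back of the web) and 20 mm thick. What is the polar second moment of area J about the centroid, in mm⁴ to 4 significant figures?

J ≈ 5.928 × 10⁶ mm⁴

Break the section into simple shapes (no overlaps), measuring from the bottom-left corner of the bounding box.
Web: 6 × 120, A = 720 mm², y = 60 mm, Ī = 864 000 mm⁴.
Top flange (beyond web): 44 × 20, A = 880 mm², y = 110 mm, Ī = 29333.3 mm⁴.
Bottom flange (beyond web): 44 × 20, A = 880 mm², y = 10 mm, Ī = 29333.3 mm⁴.
By symmetry the centroid is at mid-height, ȳ = 60 mm.
Transfer each piece to the centroidal x-axis using Ī + A·d² with d = y − 60:
  web: d = 0 mm → contributes +864 000 mm⁴
  top flange (beyond web): d = 50 mm → contributes +2 229 333 mm⁴
  bottom flange (beyond web): d = -50 mm → contributes +2 229 333 mm⁴
Total I = 5 322 667 mm⁴.
For the y-axis: x̄ = 20.7419 mm.
Repeating about the centroidal y-axis gives I_y = 605 462 mm⁴.
Polar second moment: J = I_x + I_y = 5 928 128 mm⁴.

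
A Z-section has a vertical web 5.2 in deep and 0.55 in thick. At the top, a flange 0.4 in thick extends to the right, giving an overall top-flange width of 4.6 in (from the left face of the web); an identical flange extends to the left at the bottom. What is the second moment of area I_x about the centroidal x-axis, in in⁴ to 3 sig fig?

Decompose the section into non-overlapping parts with the origin at the bottom-left of its bounding rectangle.
Web: 0.55 × 5.2, A = 2.86 in², y = 2.6 in, Ī = 6.4445 in⁴.
Top flange (beyond web): 4.05 × 0.4, A = 1.62 in², y = 5 in, Ī = 0.0216 in⁴.
Bottom flange (beyond web): 4.05 × 0.4, A = 1.62 in², y = 0.2 in, Ī = 0.0216 in⁴.
Centroid: ȳ = ΣA·y / ΣA = 2.6 in.
Transfer each piece to the centroidal x-axis using Ī + A·d² with d = y − 2.6:
  web: d = 0 in → contributes +6.4445 in⁴
  top flange (beyond web): d = 2.4 in → contributes +9.3528 in⁴
  bottom flange (beyond web): d = -2.4 in → contributes +9.3528 in⁴
Total I = 25.15 in⁴.

I_x ≈ 25.2 in⁴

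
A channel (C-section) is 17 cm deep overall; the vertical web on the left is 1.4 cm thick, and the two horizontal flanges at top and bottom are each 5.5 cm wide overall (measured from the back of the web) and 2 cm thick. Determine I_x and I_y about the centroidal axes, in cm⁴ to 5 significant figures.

Break the section into simple shapes (no overlaps), measuring from the bottom-left corner of the bounding box.
Web: 1.4 × 17, A = 23.8 cm², y = 8.5 cm, Ī = 573.1833 cm⁴.
Top flange (beyond web): 4.1 × 2, A = 8.2 cm², y = 16 cm, Ī = 2.733333 cm⁴.
Bottom flange (beyond web): 4.1 × 2, A = 8.2 cm², y = 1 cm, Ī = 2.733333 cm⁴.
By symmetry the centroid is at mid-height, ȳ = 8.5 cm.
Transfer each piece to the centroidal x-axis using Ī + A·d² with d = y − 8.5:
  web: d = 0 cm → contributes +573.1833 cm⁴
  top flange (beyond web): d = 7.5 cm → contributes +463.9833 cm⁴
  bottom flange (beyond web): d = -7.5 cm → contributes +463.9833 cm⁴
Total I = 1501.15 cm⁴.
For the y-axis: x̄ = 1.821891 cm.
Repeating about the centroidal y-axis gives I_y = 100.2887 cm⁴.

I_x ≈ 1501.2 cm⁴, I_y ≈ 100.29 cm⁴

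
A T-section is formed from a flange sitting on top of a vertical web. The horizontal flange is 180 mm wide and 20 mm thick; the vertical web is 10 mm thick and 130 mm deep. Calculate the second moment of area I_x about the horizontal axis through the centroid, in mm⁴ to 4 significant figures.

I_x ≈ 7.323 × 10⁶ mm⁴

Treat the section as a set of non-overlapping primitives; coordinates are from the bounding-box lower-left.
Flange: 180 × 20, A = 3 600 mm², y = 140 mm, Ī = 120 000 mm⁴.
Web: 10 × 130, A = 1 300 mm², y = 65 mm, Ī = 1 830 833 mm⁴.
Centroid: ȳ = ΣA·y / ΣA = 120.102 mm.
Transfer each piece to the horizontal axis through the centroid using Ī + A·d² with d = y − 120.102:
  flange: d = 19.898 mm → contributes +1 545 344 mm⁴
  web: d = -55.102 mm → contributes +5 777 939 mm⁴
Total I = 7 323 282 mm⁴.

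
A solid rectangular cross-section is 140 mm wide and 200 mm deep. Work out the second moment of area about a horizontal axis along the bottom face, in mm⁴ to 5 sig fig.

I_base ≈ 3.7333 × 10⁸ mm⁴

The section: 140 × 200, A = 28 000 mm², y = 100 mm, Ī = 93 333 333 mm⁴.
Transfer it to the bottom edge using Ī + A·d² with d = y − 0:
  the section: d = 100 mm → contributes +373 333 333 mm⁴
Total I = 373 333 333 mm⁴.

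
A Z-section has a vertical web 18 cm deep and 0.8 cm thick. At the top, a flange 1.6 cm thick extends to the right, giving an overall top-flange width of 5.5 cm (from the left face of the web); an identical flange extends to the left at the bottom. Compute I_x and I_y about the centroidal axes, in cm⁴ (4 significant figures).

I_x ≈ 1403 cm⁴, I_y ≈ 142.2 cm⁴

Break the section into simple shapes (no overlaps), measuring from the bottom-left corner of the bounding box.
Web: 0.8 × 18, A = 14.4 cm², y = 9 cm, Ī = 388.8 cm⁴.
Top flange (beyond web): 4.7 × 1.6, A = 7.52 cm², y = 17.2 cm, Ī = 1.60427 cm⁴.
Bottom flange (beyond web): 4.7 × 1.6, A = 7.52 cm², y = 0.8 cm, Ī = 1.60427 cm⁴.
Centroid: ȳ = ΣA·y / ΣA = 9 cm.
Transfer each piece to the centroidal x-axis using Ī + A·d² with d = y − 9:
  web: d = 0 cm → contributes +388.8 cm⁴
  top flange (beyond web): d = 8.2 cm → contributes +507.249 cm⁴
  bottom flange (beyond web): d = -8.2 cm → contributes +507.249 cm⁴
Total I = 1403.3 cm⁴.
For the y-axis: x̄ = 5.1 cm.
Repeating about the centroidal y-axis gives I_y = 142.194 cm⁴.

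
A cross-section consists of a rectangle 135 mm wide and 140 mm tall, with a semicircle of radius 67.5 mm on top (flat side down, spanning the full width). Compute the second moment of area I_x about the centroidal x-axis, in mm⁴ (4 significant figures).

I_x ≈ 8.367 × 10⁷ mm⁴

Treat the section as a set of non-overlapping primitives; coordinates are from the bounding-box lower-left.
Rectangular body: 135 × 140, A = 18 900 mm², y = 70 mm, Ī = 30 870 000 mm⁴.
Semicircular cap: semicircle r = 67.5, A = 7156.94 mm², y = 168.648 mm, Ī = 2 278 490 mm⁴.
Centroid: ȳ = ΣA·y / ΣA = 97.0952 mm.
Transfer each piece to the centroidal x-axis using Ī + A·d² with d = y − 97.0952:
  rectangular body: d = -27.0952 mm → contributes +44 745 396 mm⁴
  semicircular cap: d = 71.5527 mm → contributes +38 920 541 mm⁴
Total I = 83 665 938 mm⁴.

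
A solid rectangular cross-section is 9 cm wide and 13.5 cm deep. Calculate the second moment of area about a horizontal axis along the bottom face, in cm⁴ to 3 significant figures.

I_base ≈ 7380 cm⁴

The section: 9 × 13.5, A = 121.5 cm², y = 6.75 cm, Ī = 1845.3 cm⁴.
Transfer it to a horizontal axis along the bottom face using Ī + A·d² with d = y − 0:
  the section: d = 6.75 cm → contributes +7381.1 cm⁴
Total I = 7381.1 cm⁴.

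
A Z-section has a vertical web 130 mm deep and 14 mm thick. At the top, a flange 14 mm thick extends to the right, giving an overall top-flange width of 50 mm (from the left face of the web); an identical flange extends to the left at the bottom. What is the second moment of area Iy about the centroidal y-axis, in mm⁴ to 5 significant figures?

Iy ≈ 7.6859 × 10⁵ mm⁴

Split into non-overlapping primitives; take the origin at the lower-left of the bounding box.
Web: 14 × 130, A = 1 820 mm², x = 43 mm, Ī = 29726.67 mm⁴.
Top flange (beyond web): 36 × 14, A = 504 mm², x = 68 mm, Ī = 54 432 mm⁴.
Bottom flange (beyond web): 36 × 14, A = 504 mm², x = 18 mm, Ī = 54 432 mm⁴.
Centroid: x̄ = ΣA·x / ΣA = 43 mm.
Transfer each piece to the centroidal y-axis using Ī + A·d² with d = x − 43:
  web: d = 0 mm → contributes +29726.67 mm⁴
  top flange (beyond web): d = 25 mm → contributes +369 432 mm⁴
  bottom flange (beyond web): d = -25 mm → contributes +369 432 mm⁴
Total I = 768590.7 mm⁴.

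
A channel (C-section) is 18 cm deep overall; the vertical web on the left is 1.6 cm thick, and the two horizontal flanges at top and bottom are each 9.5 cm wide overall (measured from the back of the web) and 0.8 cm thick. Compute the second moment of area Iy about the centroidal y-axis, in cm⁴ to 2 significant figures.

Iy ≈ 270 cm⁴

Split into non-overlapping primitives; take the origin at the lower-left of the bounding box.
Web: 1.6 × 18, A = 28.8 cm², x = 0.8 cm, Ī = 6.144 cm⁴.
Top flange (beyond web): 7.9 × 0.8, A = 6.32 cm², x = 5.55 cm, Ī = 32.87 cm⁴.
Bottom flange (beyond web): 7.9 × 0.8, A = 6.32 cm², x = 5.55 cm, Ī = 32.87 cm⁴.
Centroid: x̄ = ΣA·x / ΣA = 2.249 cm.
Transfer each piece to the centroidal y-axis using Ī + A·d² with d = x − 2.249:
  web: d = -1.449 cm → contributes +66.6 cm⁴
  top flange (beyond web): d = 3.301 cm → contributes +101.7 cm⁴
  bottom flange (beyond web): d = 3.301 cm → contributes +101.7 cm⁴
Total I = 270.1 cm⁴.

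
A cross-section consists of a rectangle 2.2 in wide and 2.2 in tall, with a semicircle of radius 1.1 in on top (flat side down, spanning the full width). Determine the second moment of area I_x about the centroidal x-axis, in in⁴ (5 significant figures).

Break the section into simple shapes (no overlaps), measuring from the bottom-left corner of the bounding box.
Rectangular body: 2.2 × 2.2, A = 4.84 in², y = 1.1 in, Ī = 1.952133 in⁴.
Semicircular cap: semicircle r = 1.1, A = 1.900664 in², y = 2.666854 in, Ī = 0.1606952 in⁴.
Centroid: ȳ = ΣA·y / ΣA = 1.541806 in.
Transfer each piece to the centroidal x-axis using Ī + A·d² with d = y − 1.541806:
  rectangular body: d = -0.4418057 in → contributes +2.896864 in⁴
  semicircular cap: d = 1.125049 in → contributes +2.566431 in⁴
Total I = 5.463295 in⁴.

I_x ≈ 5.4633 in⁴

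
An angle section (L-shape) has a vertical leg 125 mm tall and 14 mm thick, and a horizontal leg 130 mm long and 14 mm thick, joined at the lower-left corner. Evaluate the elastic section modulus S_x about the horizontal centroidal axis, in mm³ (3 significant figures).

Split into non-overlapping primitives; take the origin at the lower-left of the bounding box.
Vertical leg: 14 × 125, A = 1 750 mm², y = 62.5 mm, Ī = 2 278 646 mm⁴.
Horizontal leg (remainder): 116 × 14, A = 1 624 mm², y = 7 mm, Ī = 26 525 mm⁴.
Centroid: ȳ = ΣA·y / ΣA = 35.786 mm.
Transfer each piece to the horizontal centroidal axis using Ī + A·d² with d = y − 35.786:
  vertical leg: d = 26.714 mm → contributes +3 527 483 mm⁴
  horizontal leg (remainder): d = -28.786 mm → contributes +1 372 255 mm⁴
Total I = 4 899 739 mm⁴.
Extreme fibre distance c = 89.214 mm; S = I/c = 54 921 mm³.

S_x ≈ 5.49 × 10⁴ mm³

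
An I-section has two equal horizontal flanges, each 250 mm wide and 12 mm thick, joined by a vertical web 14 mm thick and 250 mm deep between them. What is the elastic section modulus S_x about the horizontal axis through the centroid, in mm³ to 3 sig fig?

S_x ≈ 8.85 × 10⁵ mm³

Split into non-overlapping primitives; take the origin at the lower-left of the bounding box.
Bottom flange: 250 × 12, A = 3 000 mm², y = 6 mm, Ī = 36 000 mm⁴.
Web: 14 × 250, A = 3 500 mm², y = 137 mm, Ī = 18 229 167 mm⁴.
Top flange: 250 × 12, A = 3 000 mm², y = 268 mm, Ī = 36 000 mm⁴.
By symmetry the centroid is at mid-height, ȳ = 137 mm.
Transfer each piece to the horizontal axis through the centroid using Ī + A·d² with d = y − 137:
  bottom flange: d = -131 mm → contributes +51 519 000 mm⁴
  web: d = 0 mm → contributes +18 229 167 mm⁴
  top flange: d = 131 mm → contributes +51 519 000 mm⁴
Total I = 121 267 167 mm⁴.
Extreme fibre distance c = 137 mm; S = I/c = 885 162 mm³.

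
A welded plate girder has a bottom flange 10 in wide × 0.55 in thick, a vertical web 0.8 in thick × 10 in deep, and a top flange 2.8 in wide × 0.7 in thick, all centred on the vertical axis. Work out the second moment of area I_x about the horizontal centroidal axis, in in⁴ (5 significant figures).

Split into non-overlapping primitives; take the origin at the lower-left of the bounding box.
Bottom plate: 10 × 0.55, A = 5.5 in², y = 0.275 in, Ī = 0.1386458 in⁴.
Web plate: 0.8 × 10, A = 8 in², y = 5.55 in, Ī = 66.66667 in⁴.
Top plate: 2.8 × 0.7, A = 1.96 in², y = 10.9 in, Ī = 0.08003333 in⁴.
Centroid: ȳ = ΣA·y / ΣA = 4.351649 in.
Transfer each piece to the horizontal centroidal axis using Ī + A·d² with d = y − 4.351649:
  bottom plate: d = -4.076649 in → contributes +91.54353 in⁴
  web plate: d = 1.198351 in → contributes +78.15502 in⁴
  top plate: d = 6.548351 in → contributes +84.12659 in⁴
Total I = 253.8251 in⁴.

I_x ≈ 253.83 in⁴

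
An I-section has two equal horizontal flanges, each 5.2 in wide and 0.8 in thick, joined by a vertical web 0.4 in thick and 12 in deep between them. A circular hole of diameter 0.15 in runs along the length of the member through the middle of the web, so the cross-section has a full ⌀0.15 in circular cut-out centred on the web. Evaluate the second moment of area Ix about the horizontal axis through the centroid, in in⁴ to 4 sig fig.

Ix ≈ 398.8 in⁴

Decompose the section into non-overlapping parts with the origin at the bottom-left of its bounding rectangle.
Bottom flange: 5.2 × 0.8, A = 4.16 in², y = 0.4 in, Ī = 0.221867 in⁴.
Web: 0.4 × 12, A = 4.8 in², y = 6.8 in, Ī = 57.6 in⁴.
Top flange: 5.2 × 0.8, A = 4.16 in², y = 13.2 in, Ī = 0.221867 in⁴.
Hole (subtracted): ⌀0.15, A = 0.0176715 in², y = 6.8 in, Ī = 0.0000248505 in⁴.
By symmetry the centroid is at mid-height, ȳ = 6.8 in.
Transfer each piece to the horizontal axis through the centroid using Ī + A·d² with d = y − 6.8:
  bottom flange: d = -6.4 in → contributes +170.615 in⁴
  web: d = 0 in → contributes +57.6 in⁴
  top flange: d = 6.4 in → contributes +170.615 in⁴
  hole: d = 0 in → contributes −0.0000248505 in⁴
Total I = 398.831 in⁴.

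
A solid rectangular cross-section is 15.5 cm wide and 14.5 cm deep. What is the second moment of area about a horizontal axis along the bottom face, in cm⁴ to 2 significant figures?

The section: 15.5 × 14.5, A = 224.8 cm², y = 7.25 cm, Ī = 3 938 cm⁴.
Transfer it to a horizontal axis along the bottom face using Ī + A·d² with d = y − 0:
  the section: d = 7.25 cm → contributes +15 751 cm⁴
Total I = 15 751 cm⁴.

I_base ≈ 1.6 × 10⁴ cm⁴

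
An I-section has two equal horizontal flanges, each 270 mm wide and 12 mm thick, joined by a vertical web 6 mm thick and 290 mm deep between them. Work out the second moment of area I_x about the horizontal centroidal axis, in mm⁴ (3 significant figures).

I_x ≈ 1.60 × 10⁸ mm⁴

Treat the section as a set of non-overlapping primitives; coordinates are from the bounding-box lower-left.
Bottom flange: 270 × 12, A = 3 240 mm², y = 6 mm, Ī = 38 880 mm⁴.
Web: 6 × 290, A = 1 740 mm², y = 157 mm, Ī = 12 194 500 mm⁴.
Top flange: 270 × 12, A = 3 240 mm², y = 308 mm, Ī = 38 880 mm⁴.
By symmetry the centroid is at mid-height, ȳ = 157 mm.
Transfer each piece to the horizontal centroidal axis using Ī + A·d² with d = y − 157:
  bottom flange: d = -151 mm → contributes +73 914 120 mm⁴
  web: d = 0 mm → contributes +12 194 500 mm⁴
  top flange: d = 151 mm → contributes +73 914 120 mm⁴
Total I = 160 022 740 mm⁴.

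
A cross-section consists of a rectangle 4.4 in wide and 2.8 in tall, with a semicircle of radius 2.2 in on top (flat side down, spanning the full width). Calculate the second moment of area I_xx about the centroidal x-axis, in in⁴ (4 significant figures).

I_xx ≈ 36.23 in⁴

Treat the section as a set of non-overlapping primitives; coordinates are from the bounding-box lower-left.
Rectangular body: 4.4 × 2.8, A = 12.32 in², y = 1.4 in, Ī = 8.04907 in⁴.
Semicircular cap: semicircle r = 2.2, A = 7.60265 in², y = 3.73371 in, Ī = 2.57112 in⁴.
Centroid: ȳ = ΣA·y / ΣA = 2.29056 in.
Transfer each piece to the centroidal x-axis using Ī + A·d² with d = y − 2.29056:
  rectangular body: d = -0.890563 in → contributes +17.8201 in⁴
  semicircular cap: d = 1.44315 in → contributes +18.4049 in⁴
Total I = 36.225 in⁴.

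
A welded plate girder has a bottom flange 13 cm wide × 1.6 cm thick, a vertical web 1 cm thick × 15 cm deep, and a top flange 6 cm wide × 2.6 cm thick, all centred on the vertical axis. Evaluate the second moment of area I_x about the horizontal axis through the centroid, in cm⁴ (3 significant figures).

I_x ≈ 2910 cm⁴

Decompose the section into non-overlapping parts with the origin at the bottom-left of its bounding rectangle.
Bottom plate: 13 × 1.6, A = 20.8 cm², y = 0.8 cm, Ī = 4.4373 cm⁴.
Web plate: 1 × 15, A = 15 cm², y = 9.1 cm, Ī = 281.25 cm⁴.
Top plate: 6 × 2.6, A = 15.6 cm², y = 17.9 cm, Ī = 8.788 cm⁴.
Centroid: ȳ = ΣA·y / ΣA = 8.4121 cm.
Transfer each piece to the horizontal axis through the centroid using Ī + A·d² with d = y − 8.4121:
  bottom plate: d = -7.6121 cm → contributes +1209.7 cm⁴
  web plate: d = 0.68794 cm → contributes +288.35 cm⁴
  top plate: d = 9.4879 cm → contributes +1413.1 cm⁴
Total I = 2911.1 cm⁴.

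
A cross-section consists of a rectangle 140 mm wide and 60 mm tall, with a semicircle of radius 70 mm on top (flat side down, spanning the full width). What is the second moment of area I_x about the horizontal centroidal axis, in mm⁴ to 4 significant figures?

Decompose the section into non-overlapping parts with the origin at the bottom-left of its bounding rectangle.
Rectangular body: 140 × 60, A = 8 400 mm², y = 30 mm, Ī = 2 520 000 mm⁴.
Semicircular cap: semicircle r = 70, A = 7696.9 mm², y = 89.7089 mm, Ī = 2 635 265 mm⁴.
Centroid: ȳ = ΣA·y / ΣA = 58.5504 mm.
Transfer each piece to the horizontal centroidal axis using Ī + A·d² with d = y − 58.5504:
  rectangular body: d = -28.5504 mm → contributes +9 367 075 mm⁴
  semicircular cap: d = 31.1585 mm → contributes +10 107 807 mm⁴
Total I = 19 474 882 mm⁴.

I_x ≈ 1.947 × 10⁷ mm⁴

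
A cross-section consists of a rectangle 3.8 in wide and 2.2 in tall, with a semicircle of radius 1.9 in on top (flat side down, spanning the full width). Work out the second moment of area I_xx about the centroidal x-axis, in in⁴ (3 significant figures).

I_xx ≈ 17.1 in⁴

Decompose the section into non-overlapping parts with the origin at the bottom-left of its bounding rectangle.
Rectangular body: 3.8 × 2.2, A = 8.36 in², y = 1.1 in, Ī = 3.3719 in⁴.
Semicircular cap: semicircle r = 1.9, A = 5.6706 in², y = 3.0064 in, Ī = 1.4304 in⁴.
Centroid: ȳ = ΣA·y / ΣA = 1.8705 in.
Transfer each piece to the centroidal x-axis using Ī + A·d² with d = y − 1.8705:
  rectangular body: d = -0.77048 in → contributes +8.3347 in⁴
  semicircular cap: d = 1.1359 in → contributes +8.747 in⁴
Total I = 17.082 in⁴.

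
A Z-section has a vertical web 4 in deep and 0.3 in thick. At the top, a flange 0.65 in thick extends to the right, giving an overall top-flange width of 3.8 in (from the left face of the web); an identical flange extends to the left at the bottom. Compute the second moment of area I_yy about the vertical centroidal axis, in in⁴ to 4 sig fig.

I_yy ≈ 21.08 in⁴

Treat the section as a set of non-overlapping primitives; coordinates are from the bounding-box lower-left.
Web: 0.3 × 4, A = 1.2 in², x = 3.65 in, Ī = 0.009 in⁴.
Top flange (beyond web): 3.5 × 0.65, A = 2.275 in², x = 5.55 in, Ī = 2.3224 in⁴.
Bottom flange (beyond web): 3.5 × 0.65, A = 2.275 in², x = 1.75 in, Ī = 2.3224 in⁴.
Centroid: x̄ = ΣA·x / ΣA = 3.65 in.
Transfer each piece to the vertical centroidal axis using Ī + A·d² with d = x − 3.65:
  web: d = 0 in → contributes +0.009 in⁴
  top flange (beyond web): d = 1.9 in → contributes +10.5351 in⁴
  bottom flange (beyond web): d = -1.9 in → contributes +10.5351 in⁴
Total I = 21.0793 in⁴.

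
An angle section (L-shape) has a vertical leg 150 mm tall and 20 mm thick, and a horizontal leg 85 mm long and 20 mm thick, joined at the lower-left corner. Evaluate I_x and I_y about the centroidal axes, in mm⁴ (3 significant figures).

I_x ≈ 9.50 × 10⁶ mm⁴, I_y ≈ 2.20 × 10⁶ mm⁴

Break the section into simple shapes (no overlaps), measuring from the bottom-left corner of the bounding box.
Vertical leg: 20 × 150, A = 3 000 mm², y = 75 mm, Ī = 5 625 000 mm⁴.
Horizontal leg (remainder): 65 × 20, A = 1 300 mm², y = 10 mm, Ī = 43 333 mm⁴.
Centroid: ȳ = ΣA·y / ΣA = 55.349 mm.
Transfer each piece to the centroidal x-axis using Ī + A·d² with d = y − 55.349:
  vertical leg: d = 19.651 mm → contributes +6 783 505 mm⁴
  horizontal leg (remainder): d = -45.349 mm → contributes +2 716 805 mm⁴
Total I = 9 500 310 mm⁴.
For the y-axis: x̄ = 22.849 mm.
Repeating about the centroidal y-axis gives I_y = 2 195 935 mm⁴.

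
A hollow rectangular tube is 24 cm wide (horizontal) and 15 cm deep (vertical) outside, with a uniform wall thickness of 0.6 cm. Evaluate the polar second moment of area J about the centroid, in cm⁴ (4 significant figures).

Treat the section as a set of non-overlapping primitives; coordinates are from the bounding-box lower-left.
Outer rectangle: 24 × 15, A = 360 cm², y = 7.5 cm, Ī = 6 750 cm⁴.
Inner void (subtracted): 22.8 × 13.8, A = 314.64 cm², y = 7.5 cm, Ī = 4993.34 cm⁴.
By symmetry the centroid is at mid-height, ȳ = 7.5 cm.
All pieces are centred on the centroidal x-axis, so I = ΣĪ (holes subtracted) = 1756.66 cm⁴.
Repeating about the centroidal y-axis gives I_y = 3649.8 cm⁴.
Polar second moment: J = I_x + I_y = 5406.46 cm⁴.

J ≈ 5406 cm⁴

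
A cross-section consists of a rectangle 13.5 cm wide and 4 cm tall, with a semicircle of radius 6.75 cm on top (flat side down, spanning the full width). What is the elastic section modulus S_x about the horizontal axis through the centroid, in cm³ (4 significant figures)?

Decompose the section into non-overlapping parts with the origin at the bottom-left of its bounding rectangle.
Rectangular body: 13.5 × 4, A = 54 cm², y = 2 cm, Ī = 72 cm⁴.
Semicircular cap: semicircle r = 6.75, A = 71.5694 cm², y = 6.86479 cm, Ī = 227.849 cm⁴.
Centroid: ȳ = ΣA·y / ΣA = 4.77273 cm.
Transfer each piece to the horizontal axis through the centroid using Ī + A·d² with d = y − 4.77273:
  rectangular body: d = -2.77273 cm → contributes +487.154 cm⁴
  semicircular cap: d = 2.09206 cm → contributes +541.088 cm⁴
Total I = 1028.24 cm⁴.
Extreme fibre distance c = 5.97727 cm; S = I/c = 172.025 cm³.

S_x ≈ 172.0 cm³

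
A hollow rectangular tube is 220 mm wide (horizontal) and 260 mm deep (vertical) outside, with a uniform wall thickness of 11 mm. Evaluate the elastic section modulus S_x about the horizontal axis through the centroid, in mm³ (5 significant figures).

S_x ≈ 7.6758 × 10⁵ mm³

Split into non-overlapping primitives; take the origin at the lower-left of the bounding box.
Outer rectangle: 220 × 260, A = 57 200 mm², y = 130 mm, Ī = 322 226 667 mm⁴.
Inner void (subtracted): 198 × 238, A = 47 124 mm², y = 130 mm, Ī = 222 440 988 mm⁴.
By symmetry the centroid is at mid-height, ȳ = 130 mm.
All pieces are centred on the horizontal axis through the centroid, so I = ΣĪ (holes subtracted) = 99 785 679 mm⁴.
Extreme fibre distance c = 130 mm; S = I/c = 767582.1 mm³.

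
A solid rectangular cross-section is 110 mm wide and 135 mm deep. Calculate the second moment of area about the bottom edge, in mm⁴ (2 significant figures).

I_base ≈ 9.0 × 10⁷ mm⁴

The section: 110 × 135, A = 14 850 mm², y = 67.5 mm, Ī = 22 553 438 mm⁴.
Transfer it to the bottom edge using Ī + A·d² with d = y − 0:
  the section: d = 67.5 mm → contributes +90 213 750 mm⁴
Total I = 90 213 750 mm⁴.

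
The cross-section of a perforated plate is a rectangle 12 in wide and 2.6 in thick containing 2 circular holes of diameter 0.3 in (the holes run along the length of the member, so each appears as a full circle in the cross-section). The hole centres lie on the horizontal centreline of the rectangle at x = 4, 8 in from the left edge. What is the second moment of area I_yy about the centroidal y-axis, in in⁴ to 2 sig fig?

I_yy ≈ 370 in⁴

Break the section into simple shapes (no overlaps), measuring from the bottom-left corner of the bounding box.
Plate: 12 × 2.6, A = 31.2 in², x = 6 in, Ī = 374.4 in⁴.
Hole 1 (subtracted): ⌀0.3, A = 0.07069 in², x = 4 in, Ī = 0.0003976 in⁴.
Hole 2 (subtracted): ⌀0.3, A = 0.07069 in², x = 8 in, Ī = 0.0003976 in⁴.
By symmetry the centroid is at mid-width, x̄ = 6 in.
Transfer each piece to the centroidal y-axis using Ī + A·d² with d = x − 6:
  plate: d = 0 in → contributes +374.4 in⁴
  hole 1: d = -2 in → contributes −0.2831 in⁴
  hole 2: d = 2 in → contributes −0.2831 in⁴
Total I = 373.8 in⁴.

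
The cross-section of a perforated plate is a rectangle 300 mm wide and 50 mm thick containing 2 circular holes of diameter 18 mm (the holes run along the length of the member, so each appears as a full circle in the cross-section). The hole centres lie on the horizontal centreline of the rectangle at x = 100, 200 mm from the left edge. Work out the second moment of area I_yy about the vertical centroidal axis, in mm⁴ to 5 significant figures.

Split into non-overlapping primitives; take the origin at the lower-left of the bounding box.
Plate: 300 × 50, A = 15 000 mm², x = 150 mm, Ī = 112 500 000 mm⁴.
Hole 1 (subtracted): ⌀18, A = 254.469 mm², x = 100 mm, Ī = 5152.997 mm⁴.
Hole 2 (subtracted): ⌀18, A = 254.469 mm², x = 200 mm, Ī = 5152.997 mm⁴.
By symmetry the centroid is at mid-width, x̄ = 150 mm.
Transfer each piece to the vertical centroidal axis using Ī + A·d² with d = x − 150:
  plate: d = 0 mm → contributes +112 500 000 mm⁴
  hole 1: d = -50 mm → contributes −641325.5 mm⁴
  hole 2: d = 50 mm → contributes −641325.5 mm⁴
Total I = 111 217 349 mm⁴.

I_yy ≈ 1.1122 × 10⁸ mm⁴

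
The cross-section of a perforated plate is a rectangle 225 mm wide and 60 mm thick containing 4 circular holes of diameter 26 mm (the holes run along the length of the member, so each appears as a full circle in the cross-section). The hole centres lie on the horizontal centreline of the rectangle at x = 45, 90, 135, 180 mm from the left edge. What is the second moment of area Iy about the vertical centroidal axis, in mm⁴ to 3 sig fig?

Iy ≈ 5.15 × 10⁷ mm⁴

Break the section into simple shapes (no overlaps), measuring from the bottom-left corner of the bounding box.
Plate: 225 × 60, A = 13 500 mm², x = 112.5 mm, Ī = 56 953 125 mm⁴.
Hole 1 (subtracted): ⌀26, A = 530.93 mm², x = 45 mm, Ī = 22 432 mm⁴.
Hole 2 (subtracted): ⌀26, A = 530.93 mm², x = 90 mm, Ī = 22 432 mm⁴.
Hole 3 (subtracted): ⌀26, A = 530.93 mm², x = 135 mm, Ī = 22 432 mm⁴.
Hole 4 (subtracted): ⌀26, A = 530.93 mm², x = 180 mm, Ī = 22 432 mm⁴.
By symmetry the centroid is at mid-width, x̄ = 112.5 mm.
Transfer each piece to the vertical centroidal axis using Ī + A·d² with d = x − 112.5:
  plate: d = 0 mm → contributes +56 953 125 mm⁴
  hole 1: d = -67.5 mm → contributes −2 441 478 mm⁴
  hole 2: d = -22.5 mm → contributes −291 215 mm⁴
  hole 3: d = 22.5 mm → contributes −291 215 mm⁴
  hole 4: d = 67.5 mm → contributes −2 441 478 mm⁴
Total I = 51 487 740 mm⁴.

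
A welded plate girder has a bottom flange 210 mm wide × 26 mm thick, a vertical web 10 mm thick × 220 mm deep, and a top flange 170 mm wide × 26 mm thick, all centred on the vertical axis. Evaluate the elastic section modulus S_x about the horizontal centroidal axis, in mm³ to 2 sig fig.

S_x ≈ 1.1 × 10⁶ mm³

Decompose the section into non-overlapping parts with the origin at the bottom-left of its bounding rectangle.
Bottom plate: 210 × 26, A = 5 460 mm², y = 13 mm, Ī = 307 580 mm⁴.
Web plate: 10 × 220, A = 2 200 mm², y = 136 mm, Ī = 8 873 333 mm⁴.
Top plate: 170 × 26, A = 4 420 mm², y = 259 mm, Ī = 248 993 mm⁴.
Centroid: ȳ = ΣA·y / ΣA = 125.4 mm.
Transfer each piece to the horizontal centroidal axis using Ī + A·d² with d = y − 125.4:
  bottom plate: d = -112.4 mm → contributes +69 300 916 mm⁴
  web plate: d = 10.59 mm → contributes +9 120 031 mm⁴
  top plate: d = 133.6 mm → contributes +79 128 883 mm⁴
Total I = 157 549 830 mm⁴.
Extreme fibre distance c = 146.6 mm; S = I/c = 1 074 770 mm³.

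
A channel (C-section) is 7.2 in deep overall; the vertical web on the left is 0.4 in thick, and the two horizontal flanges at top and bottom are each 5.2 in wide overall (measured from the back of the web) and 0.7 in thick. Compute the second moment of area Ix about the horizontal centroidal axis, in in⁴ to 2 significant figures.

Ix ≈ 84 in⁴

Treat the section as a set of non-overlapping primitives; coordinates are from the bounding-box lower-left.
Web: 0.4 × 7.2, A = 2.88 in², y = 3.6 in, Ī = 12.44 in⁴.
Top flange (beyond web): 4.8 × 0.7, A = 3.36 in², y = 6.85 in, Ī = 0.1372 in⁴.
Bottom flange (beyond web): 4.8 × 0.7, A = 3.36 in², y = 0.35 in, Ī = 0.1372 in⁴.
By symmetry the centroid is at mid-height, ȳ = 3.6 in.
Transfer each piece to the horizontal centroidal axis using Ī + A·d² with d = y − 3.6:
  web: d = 0 in → contributes +12.44 in⁴
  top flange (beyond web): d = 3.25 in → contributes +35.63 in⁴
  bottom flange (beyond web): d = -3.25 in → contributes +35.63 in⁴
Total I = 83.7 in⁴.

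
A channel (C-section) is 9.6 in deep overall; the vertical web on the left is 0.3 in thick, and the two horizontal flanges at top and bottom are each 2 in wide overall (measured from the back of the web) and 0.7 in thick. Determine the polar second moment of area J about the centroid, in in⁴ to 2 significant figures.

Split into non-overlapping primitives; take the origin at the lower-left of the bounding box.
Web: 0.3 × 9.6, A = 2.88 in², y = 4.8 in, Ī = 22.12 in⁴.
Top flange (beyond web): 1.7 × 0.7, A = 1.19 in², y = 9.25 in, Ī = 0.04859 in⁴.
Bottom flange (beyond web): 1.7 × 0.7, A = 1.19 in², y = 0.35 in, Ī = 0.04859 in⁴.
By symmetry the centroid is at mid-height, ȳ = 4.8 in.
Transfer each piece to the centroidal x-axis using Ī + A·d² with d = y − 4.8:
  web: d = 0 in → contributes +22.12 in⁴
  top flange (beyond web): d = 4.45 in → contributes +23.61 in⁴
  bottom flange (beyond web): d = -4.45 in → contributes +23.61 in⁴
Total I = 69.35 in⁴.
For the y-axis: x̄ = 0.6025 in.
Repeating about the centroidal y-axis gives I_y = 1.898 in⁴.
Polar second moment: J = I_x + I_y = 71.24 in⁴.

J ≈ 71 in⁴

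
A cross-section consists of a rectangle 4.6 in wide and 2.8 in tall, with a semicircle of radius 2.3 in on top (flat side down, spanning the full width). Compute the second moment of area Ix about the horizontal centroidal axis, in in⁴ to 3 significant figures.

Ix ≈ 40.0 in⁴

Break the section into simple shapes (no overlaps), measuring from the bottom-left corner of the bounding box.
Rectangular body: 4.6 × 2.8, A = 12.88 in², y = 1.4 in, Ī = 8.4149 in⁴.
Semicircular cap: semicircle r = 2.3, A = 8.3095 in², y = 3.7762 in, Ī = 3.0714 in⁴.
Centroid: ȳ = ΣA·y / ΣA = 2.3318 in.
Transfer each piece to the horizontal centroidal axis using Ī + A·d² with d = y − 2.3318:
  rectangular body: d = -0.93181 in → contributes +19.598 in⁴
  semicircular cap: d = 1.4443 in → contributes +20.406 in⁴
Total I = 40.004 in⁴.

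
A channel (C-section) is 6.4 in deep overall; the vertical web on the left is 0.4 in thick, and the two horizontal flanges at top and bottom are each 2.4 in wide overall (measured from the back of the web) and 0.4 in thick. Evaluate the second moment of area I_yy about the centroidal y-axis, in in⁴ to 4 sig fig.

Treat the section as a set of non-overlapping primitives; coordinates are from the bounding-box lower-left.
Web: 0.4 × 6.4, A = 2.56 in², x = 0.2 in, Ī = 0.0341333 in⁴.
Top flange (beyond web): 2 × 0.4, A = 0.8 in², x = 1.4 in, Ī = 0.266667 in⁴.
Bottom flange (beyond web): 2 × 0.4, A = 0.8 in², x = 1.4 in, Ī = 0.266667 in⁴.
Centroid: x̄ = ΣA·x / ΣA = 0.661538 in.
Transfer each piece to the centroidal y-axis using Ī + A·d² with d = x − 0.661538:
  web: d = -0.461538 in → contributes +0.579459 in⁴
  top flange (beyond web): d = 0.738462 in → contributes +0.702927 in⁴
  bottom flange (beyond web): d = 0.738462 in → contributes +0.702927 in⁴
Total I = 1.98531 in⁴.

I_yy ≈ 1.985 in⁴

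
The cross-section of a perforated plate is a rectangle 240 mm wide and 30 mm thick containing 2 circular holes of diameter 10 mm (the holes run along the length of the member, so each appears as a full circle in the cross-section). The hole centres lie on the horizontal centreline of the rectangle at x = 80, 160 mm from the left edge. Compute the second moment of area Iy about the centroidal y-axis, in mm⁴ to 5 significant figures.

Iy ≈ 3.4308 × 10⁷ mm⁴

Split into non-overlapping primitives; take the origin at the lower-left of the bounding box.
Plate: 240 × 30, A = 7 200 mm², x = 120 mm, Ī = 34 560 000 mm⁴.
Hole 1 (subtracted): ⌀10, A = 78.53982 mm², x = 80 mm, Ī = 490.8739 mm⁴.
Hole 2 (subtracted): ⌀10, A = 78.53982 mm², x = 160 mm, Ī = 490.8739 mm⁴.
By symmetry the centroid is at mid-width, x̄ = 120 mm.
Transfer each piece to the centroidal y-axis using Ī + A·d² with d = x − 120:
  plate: d = 0 mm → contributes +34 560 000 mm⁴
  hole 1: d = -40 mm → contributes −126154.6 mm⁴
  hole 2: d = 40 mm → contributes −126154.6 mm⁴
Total I = 34 307 691 mm⁴.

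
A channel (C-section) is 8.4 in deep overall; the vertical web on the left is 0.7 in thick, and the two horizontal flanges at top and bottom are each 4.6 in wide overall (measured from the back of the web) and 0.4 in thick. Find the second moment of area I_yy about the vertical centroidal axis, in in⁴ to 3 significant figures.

I_yy ≈ 15.0 in⁴

Break the section into simple shapes (no overlaps), measuring from the bottom-left corner of the bounding box.
Web: 0.7 × 8.4, A = 5.88 in², x = 0.35 in, Ī = 0.2401 in⁴.
Top flange (beyond web): 3.9 × 0.4, A = 1.56 in², x = 2.65 in, Ī = 1.9773 in⁴.
Bottom flange (beyond web): 3.9 × 0.4, A = 1.56 in², x = 2.65 in, Ī = 1.9773 in⁴.
Centroid: x̄ = ΣA·x / ΣA = 1.1473 in.
Transfer each piece to the vertical centroidal axis using Ī + A·d² with d = x − 1.1473:
  web: d = -0.79733 in → contributes +3.9783 in⁴
  top flange (beyond web): d = 1.5027 in → contributes +5.4998 in⁴
  bottom flange (beyond web): d = 1.5027 in → contributes +5.4998 in⁴
Total I = 14.978 in⁴.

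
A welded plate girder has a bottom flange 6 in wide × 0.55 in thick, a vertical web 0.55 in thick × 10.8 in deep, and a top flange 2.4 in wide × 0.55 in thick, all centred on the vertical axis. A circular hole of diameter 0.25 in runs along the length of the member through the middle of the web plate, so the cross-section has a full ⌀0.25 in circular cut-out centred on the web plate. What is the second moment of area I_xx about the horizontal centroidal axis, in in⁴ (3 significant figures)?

I_xx ≈ 195 in⁴

Split into non-overlapping primitives; take the origin at the lower-left of the bounding box.
Bottom plate: 6 × 0.55, A = 3.3 in², y = 0.275 in, Ī = 0.083188 in⁴.
Web plate: 0.55 × 10.8, A = 5.94 in², y = 5.95 in, Ī = 57.737 in⁴.
Top plate: 2.4 × 0.55, A = 1.32 in², y = 11.625 in, Ī = 0.033275 in⁴.
Hole (subtracted): ⌀0.25, A = 0.049087 in², y = 5.95 in, Ī = 0.00019175 in⁴.
Centroid: ȳ = ΣA·y / ΣA = 4.881 in.
Transfer each piece to the horizontal centroidal axis using Ī + A·d² with d = y − 4.881:
  bottom plate: d = -4.606 in → contributes +70.092 in⁴
  web plate: d = 1.069 in → contributes +64.525 in⁴
  top plate: d = 6.744 in → contributes +60.069 in⁴
  hole: d = 1.069 in → contributes −0.05629 in⁴
Total I = 194.63 in⁴.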